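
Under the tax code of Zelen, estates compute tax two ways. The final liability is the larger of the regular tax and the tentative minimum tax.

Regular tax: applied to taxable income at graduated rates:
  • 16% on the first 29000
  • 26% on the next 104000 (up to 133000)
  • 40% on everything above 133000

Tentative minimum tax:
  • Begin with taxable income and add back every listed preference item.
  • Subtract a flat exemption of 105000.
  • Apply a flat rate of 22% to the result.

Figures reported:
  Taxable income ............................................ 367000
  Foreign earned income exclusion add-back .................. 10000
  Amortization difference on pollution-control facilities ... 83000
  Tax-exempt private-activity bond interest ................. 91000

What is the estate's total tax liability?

Tentative minimum tax:
  Adjusted income: 367000 + 10000 + 83000 + 91000 = 551000
  Less exemption 105000 → base 446000
  446000 × 22% = 98120

Regular tax:
  29000 × 16% = 4640
  104000 × 26% = 27040
  234000 × 40% = 93600
  → 125280

125280 > 98120, so the regular tax governs.

125280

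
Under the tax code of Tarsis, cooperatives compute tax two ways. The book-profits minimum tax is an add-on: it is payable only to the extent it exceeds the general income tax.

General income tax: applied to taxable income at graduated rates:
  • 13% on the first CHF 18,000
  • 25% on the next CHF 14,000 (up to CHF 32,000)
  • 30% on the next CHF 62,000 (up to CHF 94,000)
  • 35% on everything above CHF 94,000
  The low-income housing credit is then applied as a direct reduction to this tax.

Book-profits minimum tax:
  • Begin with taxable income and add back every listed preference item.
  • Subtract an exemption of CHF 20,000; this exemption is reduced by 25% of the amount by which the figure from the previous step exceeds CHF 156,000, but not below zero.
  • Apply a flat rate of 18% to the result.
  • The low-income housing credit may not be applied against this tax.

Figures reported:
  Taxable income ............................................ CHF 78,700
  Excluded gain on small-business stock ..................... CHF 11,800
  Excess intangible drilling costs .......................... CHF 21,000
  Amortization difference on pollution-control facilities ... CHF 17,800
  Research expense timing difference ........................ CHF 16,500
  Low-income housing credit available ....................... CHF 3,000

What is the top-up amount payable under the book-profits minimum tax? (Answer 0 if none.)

Book-profits minimum tax:
  Adjusted income: CHF 78,700 + CHF 11,800 + CHF 21,000 + CHF 17,800 + CHF 16,500 = CHF 145,800
  Exemption: CHF 145,800 ≤ CHF 156,000, so full CHF 20,000 applies
  Base: CHF 145,800 − CHF 20,000 = CHF 125,800
  CHF 125,800 × 18% = CHF 22,644

General income tax:
  CHF 18,000 × 13% = CHF 2,340
  CHF 14,000 × 25% = CHF 3,500
  CHF 46,700 × 30% = CHF 14,010
  → CHF 19,850
  Less low-income housing credit CHF 3,000 → CHF 16,850

Excess of book-profits minimum tax over general income tax: CHF 22,644 − CHF 16,850 = CHF 5,794.

CHF 5,794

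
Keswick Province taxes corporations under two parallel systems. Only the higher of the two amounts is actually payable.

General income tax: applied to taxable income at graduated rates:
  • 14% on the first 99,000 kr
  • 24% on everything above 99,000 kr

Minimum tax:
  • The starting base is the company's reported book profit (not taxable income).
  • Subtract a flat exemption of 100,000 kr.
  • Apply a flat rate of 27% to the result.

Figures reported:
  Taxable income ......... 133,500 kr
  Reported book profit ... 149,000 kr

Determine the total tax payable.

22,140 kr

General income tax:
  99,000 kr × 14% = 13,860 kr
  34,500 kr × 24% = 8,280 kr
  → 22,140 kr

Minimum tax:
  Base (reported book profit): 149,000 kr
  Less exemption 100,000 kr → base 49,000 kr
  49,000 kr × 27% = 13,230 kr

22,140 kr > 13,230 kr, so the general income tax governs.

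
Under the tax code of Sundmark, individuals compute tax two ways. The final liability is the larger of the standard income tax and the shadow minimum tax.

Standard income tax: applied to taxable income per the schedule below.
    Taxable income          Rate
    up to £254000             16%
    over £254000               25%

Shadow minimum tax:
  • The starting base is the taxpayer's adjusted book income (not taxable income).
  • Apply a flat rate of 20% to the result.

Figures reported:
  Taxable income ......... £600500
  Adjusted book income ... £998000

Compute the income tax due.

Standard income tax:
  £254000 × 16% = £40640
  £346500 × 25% = £86625
  → £127265

Shadow minimum tax:
  Base (adjusted book income): £998000
  £998000 × 20% = £199600

£199600 > £127265, so the shadow minimum tax is the binding amount.

£199600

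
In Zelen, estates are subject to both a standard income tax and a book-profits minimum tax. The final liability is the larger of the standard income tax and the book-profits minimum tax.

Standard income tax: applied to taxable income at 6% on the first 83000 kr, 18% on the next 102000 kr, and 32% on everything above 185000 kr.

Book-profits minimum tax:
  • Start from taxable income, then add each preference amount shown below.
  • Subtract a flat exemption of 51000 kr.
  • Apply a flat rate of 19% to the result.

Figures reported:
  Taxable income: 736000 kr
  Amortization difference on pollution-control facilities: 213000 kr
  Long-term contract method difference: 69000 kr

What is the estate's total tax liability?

199660 kr

Standard income tax:
  83000 kr × 6% = 4980 kr
  102000 kr × 18% = 18360 kr
  551000 kr × 32% = 176320 kr
  → 199660 kr

Book-profits minimum tax:
  Adjusted income: 736000 kr + 213000 kr + 69000 kr = 1018000 kr
  Less exemption 51000 kr → base 967000 kr
  967000 kr × 19% = 183730 kr

199660 kr > 183730 kr, so the standard income tax governs.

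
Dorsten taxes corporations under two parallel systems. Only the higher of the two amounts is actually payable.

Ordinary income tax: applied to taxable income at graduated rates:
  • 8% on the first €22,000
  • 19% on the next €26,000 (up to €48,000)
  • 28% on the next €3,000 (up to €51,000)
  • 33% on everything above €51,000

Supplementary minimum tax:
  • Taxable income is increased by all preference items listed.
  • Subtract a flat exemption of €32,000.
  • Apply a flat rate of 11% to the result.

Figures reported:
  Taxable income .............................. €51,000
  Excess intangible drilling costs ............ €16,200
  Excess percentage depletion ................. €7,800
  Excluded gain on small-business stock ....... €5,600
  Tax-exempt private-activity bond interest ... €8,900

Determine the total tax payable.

Supplementary minimum tax:
  Adjusted income: €51,000 + €16,200 + €7,800 + €5,600 + €8,900 = €89,500
  Less exemption €32,000 → base €57,500
  €57,500 × 11% = €6,325

Ordinary income tax:
  €22,000 × 8% = €1,760
  €26,000 × 19% = €4,940
  €3,000 × 28% = €840
  → €7,540

€7,540 > €6,325, so the ordinary income tax governs.

€7,540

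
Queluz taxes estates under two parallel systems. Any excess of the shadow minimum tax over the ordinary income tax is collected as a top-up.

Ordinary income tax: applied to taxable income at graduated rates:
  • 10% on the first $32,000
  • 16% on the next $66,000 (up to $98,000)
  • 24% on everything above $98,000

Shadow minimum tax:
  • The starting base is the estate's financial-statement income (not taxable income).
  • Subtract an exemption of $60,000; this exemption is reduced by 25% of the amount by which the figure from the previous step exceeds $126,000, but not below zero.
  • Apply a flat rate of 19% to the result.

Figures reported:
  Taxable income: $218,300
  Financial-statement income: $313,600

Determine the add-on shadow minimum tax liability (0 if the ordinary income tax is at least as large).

$14,463

Ordinary income tax:
  $32,000 × 10% = $3,200
  $66,000 × 16% = $10,560
  $120,300 × 24% = $28,872
  → $42,632

Shadow minimum tax:
  Base (financial-statement income): $313,600
  Exemption: $60,000 − 25% × ($313,600 − $126,000) = $60,000 − $46,900 = $13,100
  Base: $313,600 − $13,100 = $300,500
  $300,500 × 19% = $57,095

Excess of shadow minimum tax over ordinary income tax: $57,095 − $42,632 = $14,463.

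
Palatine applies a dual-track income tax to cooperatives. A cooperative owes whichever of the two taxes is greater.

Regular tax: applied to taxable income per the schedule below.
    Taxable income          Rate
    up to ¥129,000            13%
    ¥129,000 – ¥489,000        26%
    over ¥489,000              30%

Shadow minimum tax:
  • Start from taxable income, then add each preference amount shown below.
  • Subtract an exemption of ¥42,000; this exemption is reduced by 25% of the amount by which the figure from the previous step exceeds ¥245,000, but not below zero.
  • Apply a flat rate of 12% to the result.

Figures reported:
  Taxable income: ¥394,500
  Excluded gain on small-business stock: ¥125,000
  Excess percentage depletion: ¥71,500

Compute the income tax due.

¥85,800

Shadow minimum tax:
  Adjusted income: ¥394,500 + ¥125,000 + ¥71,500 = ¥591,000
  Exemption: 25% × (¥591,000 − ¥245,000) = ¥86,500 ≥ ¥42,000, so the exemption is fully phased out
  Base: ¥591,000 − ¥0 = ¥591,000
  ¥591,000 × 12% = ¥70,920

Regular tax:
  ¥129,000 × 13% = ¥16,770
  ¥265,500 × 26% = ¥69,030
  → ¥85,800

¥85,800 > ¥70,920, so the regular tax governs.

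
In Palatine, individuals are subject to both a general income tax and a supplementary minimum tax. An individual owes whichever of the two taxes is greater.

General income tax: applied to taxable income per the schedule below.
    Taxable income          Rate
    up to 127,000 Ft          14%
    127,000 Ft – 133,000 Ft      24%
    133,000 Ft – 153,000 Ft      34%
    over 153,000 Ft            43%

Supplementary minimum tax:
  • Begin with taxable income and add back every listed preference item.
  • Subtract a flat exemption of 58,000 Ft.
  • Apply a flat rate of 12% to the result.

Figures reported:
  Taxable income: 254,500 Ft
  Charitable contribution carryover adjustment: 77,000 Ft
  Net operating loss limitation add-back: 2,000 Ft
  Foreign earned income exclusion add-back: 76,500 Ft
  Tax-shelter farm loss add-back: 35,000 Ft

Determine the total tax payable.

Supplementary minimum tax:
  Adjusted income: 254,500 Ft + 77,000 Ft + 2,000 Ft + 76,500 Ft + 35,000 Ft = 445,000 Ft
  Less exemption 58,000 Ft → base 387,000 Ft
  387,000 Ft × 12% = 46,440 Ft

General income tax:
  127,000 Ft × 14% = 17,780 Ft
  6,000 Ft × 24% = 1,440 Ft
  20,000 Ft × 34% = 6,800 Ft
  101,500 Ft × 43% = 43,645 Ft
  → 69,665 Ft

69,665 Ft > 46,440 Ft, so the general income tax governs.

69,665 Ft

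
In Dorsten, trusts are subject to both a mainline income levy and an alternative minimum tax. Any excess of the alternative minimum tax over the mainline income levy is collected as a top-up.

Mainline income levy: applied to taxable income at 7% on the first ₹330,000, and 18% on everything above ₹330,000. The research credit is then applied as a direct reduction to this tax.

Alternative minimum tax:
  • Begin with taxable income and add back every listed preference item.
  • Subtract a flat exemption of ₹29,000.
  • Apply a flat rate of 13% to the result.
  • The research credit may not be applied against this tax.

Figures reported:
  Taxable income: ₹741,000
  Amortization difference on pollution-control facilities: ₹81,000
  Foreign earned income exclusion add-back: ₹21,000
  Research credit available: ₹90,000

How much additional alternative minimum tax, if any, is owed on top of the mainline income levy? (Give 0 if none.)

Alternative minimum tax:
  Adjusted income: ₹741,000 + ₹81,000 + ₹21,000 = ₹843,000
  Less exemption ₹29,000 → base ₹814,000
  ₹814,000 × 13% = ₹105,820

Mainline income levy:
  ₹330,000 × 7% = ₹23,100
  ₹411,000 × 18% = ₹73,980
  → ₹97,080
  Less research credit ₹90,000 → ₹7,080

Excess of alternative minimum tax over mainline income levy: ₹105,820 − ₹7,080 = ₹98,740.

₹98,740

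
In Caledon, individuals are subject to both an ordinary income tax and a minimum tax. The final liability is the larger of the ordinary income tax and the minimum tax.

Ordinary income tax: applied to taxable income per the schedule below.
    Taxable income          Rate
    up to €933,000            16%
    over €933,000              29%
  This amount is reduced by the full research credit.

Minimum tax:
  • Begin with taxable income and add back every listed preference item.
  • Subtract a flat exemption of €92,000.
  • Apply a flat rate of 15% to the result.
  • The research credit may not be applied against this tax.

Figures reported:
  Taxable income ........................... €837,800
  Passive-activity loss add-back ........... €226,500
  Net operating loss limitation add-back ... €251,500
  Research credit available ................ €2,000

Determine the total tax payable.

Ordinary income tax:
  €837,800 × 16% = €134,048
  Less research credit €2,000 → €132,048

Minimum tax:
  Adjusted income: €837,800 + €226,500 + €251,500 = €1,315,800
  Less exemption €92,000 → base €1,223,800
  €1,223,800 × 15% = €183,570

€183,570 > €132,048, so the minimum tax is the binding amount.

€183,570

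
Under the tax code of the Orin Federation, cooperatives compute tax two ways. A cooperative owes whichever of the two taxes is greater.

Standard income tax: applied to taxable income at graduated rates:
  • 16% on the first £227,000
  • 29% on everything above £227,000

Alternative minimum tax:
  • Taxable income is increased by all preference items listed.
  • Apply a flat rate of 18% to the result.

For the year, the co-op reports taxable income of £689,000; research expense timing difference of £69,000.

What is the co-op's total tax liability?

£170,300

Alternative minimum tax:
  Adjusted income: £689,000 + £69,000 = £758,000
  £758,000 × 18% = £136,440

Standard income tax:
  £227,000 × 16% = £36,320
  £462,000 × 29% = £133,980
  → £170,300

£170,300 > £136,440, so the standard income tax governs.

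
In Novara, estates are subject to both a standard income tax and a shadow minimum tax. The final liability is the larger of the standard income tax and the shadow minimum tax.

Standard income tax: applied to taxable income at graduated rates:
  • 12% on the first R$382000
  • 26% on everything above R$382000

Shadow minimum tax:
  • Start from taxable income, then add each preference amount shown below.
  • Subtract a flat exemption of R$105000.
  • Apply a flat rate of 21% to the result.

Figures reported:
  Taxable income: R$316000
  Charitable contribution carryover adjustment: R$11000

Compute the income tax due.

R$46620

Shadow minimum tax:
  Adjusted income: R$316000 + R$11000 = R$327000
  Less exemption R$105000 → base R$222000
  R$222000 × 21% = R$46620

Standard income tax:
  R$316000 × 12% = R$37920

R$46620 > R$37920, so the shadow minimum tax is the binding amount.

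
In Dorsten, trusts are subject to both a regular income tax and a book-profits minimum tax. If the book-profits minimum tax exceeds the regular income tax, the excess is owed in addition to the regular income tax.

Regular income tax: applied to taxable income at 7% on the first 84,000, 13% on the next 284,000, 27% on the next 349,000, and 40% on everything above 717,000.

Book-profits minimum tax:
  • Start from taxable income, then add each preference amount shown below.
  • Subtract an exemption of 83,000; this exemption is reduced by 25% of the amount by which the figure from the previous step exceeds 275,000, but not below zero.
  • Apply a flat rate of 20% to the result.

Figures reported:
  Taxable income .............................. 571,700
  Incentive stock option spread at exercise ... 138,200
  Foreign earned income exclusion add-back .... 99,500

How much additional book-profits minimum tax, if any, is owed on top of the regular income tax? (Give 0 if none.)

Regular income tax:
  84,000 × 7% = 5,880
  284,000 × 13% = 36,920
  203,700 × 27% = 54,999
  → 97,799

Book-profits minimum tax:
  Adjusted income: 571,700 + 138,200 + 99,500 = 809,400
  Exemption: 25% × (809,400 − 275,000) = 133,600 ≥ 83,000, so the exemption is fully phased out
  Base: 809,400 − 0 = 809,400
  809,400 × 20% = 161,880

Excess of book-profits minimum tax over regular income tax: 161,880 − 97,799 = 64,081.

64,081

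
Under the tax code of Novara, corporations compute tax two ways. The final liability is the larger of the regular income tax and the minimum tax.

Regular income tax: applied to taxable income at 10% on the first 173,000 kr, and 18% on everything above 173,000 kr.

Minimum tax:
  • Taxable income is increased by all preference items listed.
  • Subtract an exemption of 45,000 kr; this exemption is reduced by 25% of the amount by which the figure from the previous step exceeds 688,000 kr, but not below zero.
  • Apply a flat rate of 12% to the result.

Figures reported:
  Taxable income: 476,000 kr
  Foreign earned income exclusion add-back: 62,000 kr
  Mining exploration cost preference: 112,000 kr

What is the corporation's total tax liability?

72,600 kr

Minimum tax:
  Adjusted income: 476,000 kr + 62,000 kr + 112,000 kr = 650,000 kr
  Exemption: 650,000 kr ≤ 688,000 kr, so full 45,000 kr applies
  Base: 650,000 kr − 45,000 kr = 605,000 kr
  605,000 kr × 12% = 72,600 kr

Regular income tax:
  173,000 kr × 10% = 17,300 kr
  303,000 kr × 18% = 54,540 kr
  → 71,840 kr

72,600 kr > 71,840 kr, so the minimum tax is the binding amount.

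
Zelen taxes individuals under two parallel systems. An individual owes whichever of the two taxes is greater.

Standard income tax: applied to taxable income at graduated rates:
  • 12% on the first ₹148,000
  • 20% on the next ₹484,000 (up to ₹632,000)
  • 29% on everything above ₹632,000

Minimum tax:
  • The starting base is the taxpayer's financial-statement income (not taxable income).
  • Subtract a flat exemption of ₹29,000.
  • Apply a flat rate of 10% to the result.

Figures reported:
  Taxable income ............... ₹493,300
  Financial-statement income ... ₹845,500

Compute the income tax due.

₹86,820

Minimum tax:
  Base (financial-statement income): ₹845,500
  Less exemption ₹29,000 → base ₹816,500
  ₹816,500 × 10% = ₹81,650

Standard income tax:
  ₹148,000 × 12% = ₹17,760
  ₹345,300 × 20% = ₹69,060
  → ₹86,820

₹86,820 > ₹81,650, so the standard income tax governs.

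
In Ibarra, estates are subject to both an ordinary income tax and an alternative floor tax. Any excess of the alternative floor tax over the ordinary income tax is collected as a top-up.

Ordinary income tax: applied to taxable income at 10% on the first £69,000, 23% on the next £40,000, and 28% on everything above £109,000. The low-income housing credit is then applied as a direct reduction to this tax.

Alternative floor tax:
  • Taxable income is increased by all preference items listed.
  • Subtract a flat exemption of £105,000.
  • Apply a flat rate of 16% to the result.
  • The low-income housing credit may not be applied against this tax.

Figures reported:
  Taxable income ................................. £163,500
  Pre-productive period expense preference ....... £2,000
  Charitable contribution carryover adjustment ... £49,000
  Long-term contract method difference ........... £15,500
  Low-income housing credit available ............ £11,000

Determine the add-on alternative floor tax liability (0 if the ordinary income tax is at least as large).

Ordinary income tax:
  £69,000 × 10% = £6,900
  £40,000 × 23% = £9,200
  £54,500 × 28% = £15,260
  → £31,360
  Less low-income housing credit £11,000 → £20,360

Alternative floor tax:
  Adjusted income: £163,500 + £2,000 + £49,000 + £15,500 = £230,000
  Less exemption £105,000 → base £125,000
  £125,000 × 16% = £20,000

£20,000 ≤ £20,360, so no add-on is due.

£0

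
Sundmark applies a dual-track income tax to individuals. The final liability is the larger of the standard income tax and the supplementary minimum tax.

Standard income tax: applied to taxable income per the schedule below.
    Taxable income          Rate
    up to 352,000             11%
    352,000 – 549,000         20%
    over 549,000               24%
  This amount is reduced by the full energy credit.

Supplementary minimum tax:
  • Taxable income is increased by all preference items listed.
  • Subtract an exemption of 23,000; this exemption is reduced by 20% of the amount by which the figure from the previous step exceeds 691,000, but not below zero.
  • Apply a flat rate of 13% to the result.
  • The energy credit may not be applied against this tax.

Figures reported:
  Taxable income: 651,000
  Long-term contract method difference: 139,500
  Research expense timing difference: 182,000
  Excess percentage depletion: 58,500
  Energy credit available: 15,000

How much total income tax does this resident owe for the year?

134,030

Standard income tax:
  352,000 × 11% = 38,720
  197,000 × 20% = 39,400
  102,000 × 24% = 24,480
  → 102,600
  Less energy credit 15,000 → 87,600

Supplementary minimum tax:
  Adjusted income: 651,000 + 139,500 + 182,000 + 58,500 = 1,031,000
  Exemption: 20% × (1,031,000 − 691,000) = 68,000 ≥ 23,000, so the exemption is fully phased out
  Base: 1,031,000 − 0 = 1,031,000
  1,031,000 × 13% = 134,030

134,030 > 87,600, so the supplementary minimum tax is the binding amount.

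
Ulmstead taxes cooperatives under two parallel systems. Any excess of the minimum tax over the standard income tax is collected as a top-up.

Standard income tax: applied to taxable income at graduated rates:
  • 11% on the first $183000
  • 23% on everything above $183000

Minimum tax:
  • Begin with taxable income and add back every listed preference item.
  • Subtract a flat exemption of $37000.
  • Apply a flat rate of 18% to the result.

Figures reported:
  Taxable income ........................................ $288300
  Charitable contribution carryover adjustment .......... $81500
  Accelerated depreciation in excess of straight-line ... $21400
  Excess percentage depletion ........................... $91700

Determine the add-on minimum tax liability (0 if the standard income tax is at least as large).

Minimum tax:
  Adjusted income: $288300 + $81500 + $21400 + $91700 = $482900
  Less exemption $37000 → base $445900
  $445900 × 18% = $80262

Standard income tax:
  $183000 × 11% = $20130
  $105300 × 23% = $24219
  → $44349

Excess of minimum tax over standard income tax: $80262 − $44349 = $35913.

$35913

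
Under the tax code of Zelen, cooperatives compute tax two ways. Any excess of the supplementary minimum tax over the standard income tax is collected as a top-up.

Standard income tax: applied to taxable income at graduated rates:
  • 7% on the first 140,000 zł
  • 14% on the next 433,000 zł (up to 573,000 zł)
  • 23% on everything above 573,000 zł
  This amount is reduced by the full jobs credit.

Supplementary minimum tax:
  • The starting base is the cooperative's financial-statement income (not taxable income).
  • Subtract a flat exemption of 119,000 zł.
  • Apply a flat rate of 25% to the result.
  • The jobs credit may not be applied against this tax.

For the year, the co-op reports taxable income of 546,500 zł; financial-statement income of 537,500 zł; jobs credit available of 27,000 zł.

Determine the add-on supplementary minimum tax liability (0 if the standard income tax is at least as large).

Standard income tax:
  140,000 zł × 7% = 9,800 zł
  406,500 zł × 14% = 56,910 zł
  → 66,710 zł
  Less jobs credit 27,000 zł → 39,710 zł

Supplementary minimum tax:
  Base (financial-statement income): 537,500 zł
  Less exemption 119,000 zł → base 418,500 zł
  418,500 zł × 25% = 104,625 zł

Excess of supplementary minimum tax over standard income tax: 104,625 zł − 39,710 zł = 64,915 zł.

64,915 zł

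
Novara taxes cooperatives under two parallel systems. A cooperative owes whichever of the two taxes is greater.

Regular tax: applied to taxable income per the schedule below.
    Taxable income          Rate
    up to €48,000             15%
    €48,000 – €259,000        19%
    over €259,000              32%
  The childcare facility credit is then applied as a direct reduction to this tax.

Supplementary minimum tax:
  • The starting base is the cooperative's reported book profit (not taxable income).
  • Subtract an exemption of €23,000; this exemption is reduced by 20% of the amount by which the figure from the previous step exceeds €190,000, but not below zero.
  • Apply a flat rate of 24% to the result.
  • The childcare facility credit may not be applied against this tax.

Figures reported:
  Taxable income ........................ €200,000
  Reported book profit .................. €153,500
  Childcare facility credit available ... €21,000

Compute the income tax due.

€31,320

Supplementary minimum tax:
  Base (reported book profit): €153,500
  Exemption: €153,500 ≤ €190,000, so full €23,000 applies
  Base: €153,500 − €23,000 = €130,500
  €130,500 × 24% = €31,320

Regular tax:
  €48,000 × 15% = €7,200
  €152,000 × 19% = €28,880
  → €36,080
  Less childcare facility credit €21,000 → €15,080

€31,320 > €15,080, so the supplementary minimum tax is the binding amount.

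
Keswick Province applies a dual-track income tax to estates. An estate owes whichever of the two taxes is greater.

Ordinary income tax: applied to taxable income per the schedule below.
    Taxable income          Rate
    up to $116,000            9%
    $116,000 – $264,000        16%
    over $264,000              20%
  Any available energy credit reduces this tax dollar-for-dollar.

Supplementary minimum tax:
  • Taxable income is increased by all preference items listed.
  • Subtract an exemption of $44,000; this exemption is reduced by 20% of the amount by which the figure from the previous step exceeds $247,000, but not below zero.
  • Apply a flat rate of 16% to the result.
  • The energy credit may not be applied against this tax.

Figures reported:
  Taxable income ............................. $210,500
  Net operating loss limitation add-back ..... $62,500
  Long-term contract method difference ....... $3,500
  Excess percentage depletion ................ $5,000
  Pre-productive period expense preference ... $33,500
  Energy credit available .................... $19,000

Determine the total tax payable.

Supplementary minimum tax:
  Adjusted income: $210,500 + $62,500 + $3,500 + $5,000 + $33,500 = $315,000
  Exemption: $44,000 − 20% × ($315,000 − $247,000) = $44,000 − $13,600 = $30,400
  Base: $315,000 − $30,400 = $284,600
  $284,600 × 16% = $45,536

Ordinary income tax:
  $116,000 × 9% = $10,440
  $94,500 × 16% = $15,120
  → $25,560
  Less energy credit $19,000 → $6,560

$45,536 > $6,560, so the supplementary minimum tax is the binding amount.

$45,536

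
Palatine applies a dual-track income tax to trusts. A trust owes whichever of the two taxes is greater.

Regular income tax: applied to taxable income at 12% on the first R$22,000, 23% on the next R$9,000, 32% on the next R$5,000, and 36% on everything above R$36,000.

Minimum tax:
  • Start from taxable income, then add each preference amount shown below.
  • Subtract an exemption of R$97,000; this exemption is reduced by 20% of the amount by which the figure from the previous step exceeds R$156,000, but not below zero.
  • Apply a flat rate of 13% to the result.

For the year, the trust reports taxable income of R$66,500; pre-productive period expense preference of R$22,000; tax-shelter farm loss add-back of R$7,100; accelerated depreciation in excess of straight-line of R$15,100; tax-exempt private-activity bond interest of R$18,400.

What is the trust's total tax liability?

R$17,290

Minimum tax:
  Adjusted income: R$66,500 + R$22,000 + R$7,100 + R$15,100 + R$18,400 = R$129,100
  Exemption: R$129,100 ≤ R$156,000, so full R$97,000 applies
  Base: R$129,100 − R$97,000 = R$32,100
  R$32,100 × 13% = R$4,173

Regular income tax:
  R$22,000 × 12% = R$2,640
  R$9,000 × 23% = R$2,070
  R$5,000 × 32% = R$1,600
  R$30,500 × 36% = R$10,980
  → R$17,290

R$17,290 > R$4,173, so the regular income tax governs.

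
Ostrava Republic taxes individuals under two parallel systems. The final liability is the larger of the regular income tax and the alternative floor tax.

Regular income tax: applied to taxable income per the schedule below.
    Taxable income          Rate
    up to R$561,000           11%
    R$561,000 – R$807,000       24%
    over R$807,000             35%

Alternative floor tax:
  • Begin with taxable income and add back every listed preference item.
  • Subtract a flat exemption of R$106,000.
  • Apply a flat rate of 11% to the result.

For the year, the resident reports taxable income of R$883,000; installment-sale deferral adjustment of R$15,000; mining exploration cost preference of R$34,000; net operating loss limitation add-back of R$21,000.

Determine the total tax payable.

R$147,350

Regular income tax:
  R$561,000 × 11% = R$61,710
  R$246,000 × 24% = R$59,040
  R$76,000 × 35% = R$26,600
  → R$147,350

Alternative floor tax:
  Adjusted income: R$883,000 + R$15,000 + R$34,000 + R$21,000 = R$953,000
  Less exemption R$106,000 → base R$847,000
  R$847,000 × 11% = R$93,170

R$147,350 > R$93,170, so the regular income tax governs.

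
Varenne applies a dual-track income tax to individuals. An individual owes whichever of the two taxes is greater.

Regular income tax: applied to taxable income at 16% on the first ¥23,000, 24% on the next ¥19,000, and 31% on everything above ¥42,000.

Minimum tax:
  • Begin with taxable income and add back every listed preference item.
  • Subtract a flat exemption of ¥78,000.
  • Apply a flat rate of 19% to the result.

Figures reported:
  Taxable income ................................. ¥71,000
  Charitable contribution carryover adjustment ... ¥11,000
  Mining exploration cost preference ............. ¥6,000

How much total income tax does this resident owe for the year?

Regular income tax:
  ¥23,000 × 16% = ¥3,680
  ¥19,000 × 24% = ¥4,560
  ¥29,000 × 31% = ¥8,990
  → ¥17,230

Minimum tax:
  Adjusted income: ¥71,000 + ¥11,000 + ¥6,000 = ¥88,000
  Less exemption ¥78,000 → base ¥10,000
  ¥10,000 × 19% = ¥1,900

¥17,230 > ¥1,900, so the regular income tax governs.

¥17,230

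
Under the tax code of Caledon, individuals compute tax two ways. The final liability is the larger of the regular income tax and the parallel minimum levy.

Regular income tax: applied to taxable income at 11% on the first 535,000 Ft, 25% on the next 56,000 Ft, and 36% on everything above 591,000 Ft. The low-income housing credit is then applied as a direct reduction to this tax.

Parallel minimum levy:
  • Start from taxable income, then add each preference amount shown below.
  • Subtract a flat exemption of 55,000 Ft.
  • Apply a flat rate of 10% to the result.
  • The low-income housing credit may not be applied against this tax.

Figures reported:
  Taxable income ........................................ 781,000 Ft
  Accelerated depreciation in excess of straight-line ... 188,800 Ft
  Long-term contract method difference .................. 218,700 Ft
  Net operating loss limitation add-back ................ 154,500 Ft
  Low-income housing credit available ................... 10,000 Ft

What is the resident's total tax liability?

131,250 Ft

Parallel minimum levy:
  Adjusted income: 781,000 Ft + 188,800 Ft + 218,700 Ft + 154,500 Ft = 1,343,000 Ft
  Less exemption 55,000 Ft → base 1,288,000 Ft
  1,288,000 Ft × 10% = 128,800 Ft

Regular income tax:
  535,000 Ft × 11% = 58,850 Ft
  56,000 Ft × 25% = 14,000 Ft
  190,000 Ft × 36% = 68,400 Ft
  → 141,250 Ft
  Less low-income housing credit 10,000 Ft → 131,250 Ft

131,250 Ft > 128,800 Ft, so the regular income tax governs.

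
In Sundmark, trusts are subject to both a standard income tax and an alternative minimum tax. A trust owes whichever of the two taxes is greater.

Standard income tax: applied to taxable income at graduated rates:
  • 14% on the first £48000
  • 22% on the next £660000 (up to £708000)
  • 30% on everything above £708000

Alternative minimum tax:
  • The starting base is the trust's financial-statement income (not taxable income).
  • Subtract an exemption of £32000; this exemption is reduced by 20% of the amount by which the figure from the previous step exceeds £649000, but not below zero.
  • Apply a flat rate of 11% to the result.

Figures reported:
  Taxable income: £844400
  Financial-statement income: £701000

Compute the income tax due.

£192840

Alternative minimum tax:
  Base (financial-statement income): £701000
  Exemption: £32000 − 20% × (£701000 − £649000) = £32000 − £10400 = £21600
  Base: £701000 − £21600 = £679400
  £679400 × 11% = £74734

Standard income tax:
  £48000 × 14% = £6720
  £660000 × 22% = £145200
  £136400 × 30% = £40920
  → £192840

£192840 > £74734, so the standard income tax governs.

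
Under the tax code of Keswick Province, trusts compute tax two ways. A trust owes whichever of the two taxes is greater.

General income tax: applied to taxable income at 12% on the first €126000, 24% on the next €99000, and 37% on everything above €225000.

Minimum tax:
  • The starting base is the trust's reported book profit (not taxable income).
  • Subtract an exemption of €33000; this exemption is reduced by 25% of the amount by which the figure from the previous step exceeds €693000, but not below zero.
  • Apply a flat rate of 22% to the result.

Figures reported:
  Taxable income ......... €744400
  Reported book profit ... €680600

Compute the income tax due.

€231058

Minimum tax:
  Base (reported book profit): €680600
  Exemption: €680600 ≤ €693000, so full €33000 applies
  Base: €680600 − €33000 = €647600
  €647600 × 22% = €142472

General income tax:
  €126000 × 12% = €15120
  €99000 × 24% = €23760
  €519400 × 37% = €192178
  → €231058

€231058 > €142472, so the general income tax governs.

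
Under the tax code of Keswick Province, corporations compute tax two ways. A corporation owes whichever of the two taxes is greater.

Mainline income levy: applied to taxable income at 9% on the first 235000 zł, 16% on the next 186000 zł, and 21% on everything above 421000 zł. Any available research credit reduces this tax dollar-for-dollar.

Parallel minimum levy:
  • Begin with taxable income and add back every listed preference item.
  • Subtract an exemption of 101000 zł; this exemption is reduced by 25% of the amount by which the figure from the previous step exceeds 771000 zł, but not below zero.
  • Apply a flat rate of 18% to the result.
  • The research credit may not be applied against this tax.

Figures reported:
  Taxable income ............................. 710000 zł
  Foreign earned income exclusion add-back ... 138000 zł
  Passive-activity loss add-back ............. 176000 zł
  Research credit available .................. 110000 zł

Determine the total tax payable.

Mainline income levy:
  235000 zł × 9% = 21150 zł
  186000 zł × 16% = 29760 zł
  289000 zł × 21% = 60690 zł
  → 111600 zł
  Less research credit 110000 zł → 1600 zł

Parallel minimum levy:
  Adjusted income: 710000 zł + 138000 zł + 176000 zł = 1024000 zł
  Exemption: 101000 zł − 25% × (1024000 zł − 771000 zł) = 101000 zł − 63250 zł = 37750 zł
  Base: 1024000 zł − 37750 zł = 986250 zł
  986250 zł × 18% = 177525 zł

177525 zł > 1600 zł, so the parallel minimum levy is the binding amount.

177525 zł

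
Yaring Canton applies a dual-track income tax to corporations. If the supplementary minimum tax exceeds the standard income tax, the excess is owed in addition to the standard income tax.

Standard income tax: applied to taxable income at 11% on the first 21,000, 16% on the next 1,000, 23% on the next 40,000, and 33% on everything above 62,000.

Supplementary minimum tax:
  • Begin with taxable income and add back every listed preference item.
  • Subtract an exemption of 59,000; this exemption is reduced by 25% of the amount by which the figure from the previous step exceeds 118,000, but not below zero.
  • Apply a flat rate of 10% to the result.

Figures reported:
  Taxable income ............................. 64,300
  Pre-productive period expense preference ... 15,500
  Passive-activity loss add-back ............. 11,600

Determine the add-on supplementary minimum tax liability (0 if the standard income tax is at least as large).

Supplementary minimum tax:
  Adjusted income: 64,300 + 15,500 + 11,600 = 91,400
  Exemption: 91,400 ≤ 118,000, so full 59,000 applies
  Base: 91,400 − 59,000 = 32,400
  32,400 × 10% = 3,240

Standard income tax:
  21,000 × 11% = 2,310
  1,000 × 16% = 160
  40,000 × 23% = 9,200
  2,300 × 33% = 759
  → 12,429

3,240 ≤ 12,429, so no add-on is due.

0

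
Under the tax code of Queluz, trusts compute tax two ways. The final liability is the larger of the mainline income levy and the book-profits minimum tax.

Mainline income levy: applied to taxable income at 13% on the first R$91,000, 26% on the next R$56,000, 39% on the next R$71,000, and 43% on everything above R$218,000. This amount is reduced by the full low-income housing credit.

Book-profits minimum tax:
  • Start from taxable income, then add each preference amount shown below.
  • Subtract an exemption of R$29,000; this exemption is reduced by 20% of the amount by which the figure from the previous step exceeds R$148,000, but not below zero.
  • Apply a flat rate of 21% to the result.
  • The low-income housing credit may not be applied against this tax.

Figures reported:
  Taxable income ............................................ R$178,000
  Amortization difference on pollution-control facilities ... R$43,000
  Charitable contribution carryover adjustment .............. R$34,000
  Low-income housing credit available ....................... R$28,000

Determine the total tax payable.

R$51,954

Book-profits minimum tax:
  Adjusted income: R$178,000 + R$43,000 + R$34,000 = R$255,000
  Exemption: R$29,000 − 20% × (R$255,000 − R$148,000) = R$29,000 − R$21,400 = R$7,600
  Base: R$255,000 − R$7,600 = R$247,400
  R$247,400 × 21% = R$51,954

Mainline income levy:
  R$91,000 × 13% = R$11,830
  R$56,000 × 26% = R$14,560
  R$31,000 × 39% = R$12,090
  → R$38,480
  Less low-income housing credit R$28,000 → R$10,480

R$51,954 > R$10,480, so the book-profits minimum tax is the binding amount.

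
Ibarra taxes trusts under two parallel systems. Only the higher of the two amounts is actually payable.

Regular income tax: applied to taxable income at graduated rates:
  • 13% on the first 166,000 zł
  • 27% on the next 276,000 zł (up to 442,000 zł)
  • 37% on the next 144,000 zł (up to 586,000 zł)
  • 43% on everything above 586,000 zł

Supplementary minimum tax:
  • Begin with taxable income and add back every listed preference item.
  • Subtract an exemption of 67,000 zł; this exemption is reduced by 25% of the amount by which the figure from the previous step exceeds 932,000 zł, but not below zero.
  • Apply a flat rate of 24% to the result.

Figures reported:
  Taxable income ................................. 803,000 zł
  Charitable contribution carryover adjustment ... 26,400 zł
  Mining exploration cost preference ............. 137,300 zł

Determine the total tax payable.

242,690 zł

Regular income tax:
  166,000 zł × 13% = 21,580 zł
  276,000 zł × 27% = 74,520 zł
  144,000 zł × 37% = 53,280 zł
  217,000 zł × 43% = 93,310 zł
  → 242,690 zł

Supplementary minimum tax:
  Adjusted income: 803,000 zł + 26,400 zł + 137,300 zł = 966,700 zł
  Exemption: 67,000 zł − 25% × (966,700 zł − 932,000 zł) = 67,000 zł − 8,675 zł = 58,325 zł
  Base: 966,700 zł − 58,325 zł = 908,375 zł
  908,375 zł × 24% = 218,010 zł

242,690 zł > 218,010 zł, so the regular income tax governs.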